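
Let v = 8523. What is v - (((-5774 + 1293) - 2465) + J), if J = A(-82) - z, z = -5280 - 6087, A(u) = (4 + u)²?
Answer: -1982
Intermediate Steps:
z = -11367
J = 17451 (J = (4 - 82)² - 1*(-11367) = (-78)² + 11367 = 6084 + 11367 = 17451)
v - (((-5774 + 1293) - 2465) + J) = 8523 - (((-5774 + 1293) - 2465) + 17451) = 8523 - ((-4481 - 2465) + 17451) = 8523 - (-6946 + 17451) = 8523 - 1*10505 = 8523 - 10505 = -1982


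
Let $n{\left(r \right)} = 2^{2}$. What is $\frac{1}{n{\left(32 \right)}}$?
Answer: $\frac{1}{4} \approx 0.25$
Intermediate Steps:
$n{\left(r \right)} = 4$
$\frac{1}{n{\left(32 \right)}} = \frac{1}{4}$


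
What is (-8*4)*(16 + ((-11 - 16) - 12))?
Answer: 736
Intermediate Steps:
(-8*4)*(16 + ((-11 - 16) - 12)) = -32*(16 + (-27 - 12)) = -32*(16 - 39) = -32*(-23) = 736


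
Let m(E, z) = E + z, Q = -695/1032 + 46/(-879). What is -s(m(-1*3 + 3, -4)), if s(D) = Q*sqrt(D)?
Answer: 73153*I/50396 ≈ 1.4516*I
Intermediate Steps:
Q = -73153/100792 (Q = -695*1/1032 + 46*(-1/879) = -695/1032 - 46/879 = -73153/100792 ≈ -0.72578)
s(D) = -73153*sqrt(D)/100792
-s(m(-1*3 + 3, -4)) = -(-73153)*sqrt((-1*3 + 3) - 4)/100792 = -(-73153)*sqrt((-3 + 3) - 4)/100792 = -(-73153)*sqrt(0 - 4)/100792 = -(-73153)*sqrt(-4)/100792 = -(-73153)*2*I/100792 = -(-73153)*I/50396 = 73153*I/50396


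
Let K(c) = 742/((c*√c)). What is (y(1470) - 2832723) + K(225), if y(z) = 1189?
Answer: -9556426508/3375 ≈ -2.8315e+6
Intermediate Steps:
K(c) = 742/c^(3/2) (K(c) = 742/(c^(3/2)) = 742/c^(3/2))
(y(1470) - 2832723) + K(225) = (1189 - 2832723) + 742/225^(3/2) = -2831534 + 742*(1/3375) = -2831534 + 742/3375 = -9556426508/3375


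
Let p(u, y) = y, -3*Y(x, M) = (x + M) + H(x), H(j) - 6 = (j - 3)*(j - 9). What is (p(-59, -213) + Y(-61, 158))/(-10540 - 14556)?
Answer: 2611/37644 ≈ 0.069360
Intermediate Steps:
H(j) = 6 + (-9 + j)*(-3 + j) (H(j) = 6 + (j - 3)*(j - 9) = 6 + (-3 + j)*(-9 + j) = 6 + (-9 + j)*(-3 + j))
Y(x, M) = -11 - M/3 - x²/3 + 11*x/3 (Y(x, M) = -((x + M) + (33 + x² - 12*x))/3 = -((M + x) + (33 + x² - 12*x))/3 = -(33 + M + x² - 11*x)/3 = -11 - M/3 - x²/3 + 11*x/3)
(p(-59, -213) + Y(-61, 158))/(-10540 - 14556) = (-213 + (-11 - ⅓*158 - ⅓*(-61)² + (11/3)*(-61)))/(-10540 - 14556) = (-213 + (-11 - 158/3 - ⅓*3721 - 671/3))/(-25096) = (-213 + (-11 - 158/3 - 3721/3 - 671/3))*(-1/25096) = (-213 - 4583/3)*(-1/25096) = -5222/3*(-1/25096) = 2611/37644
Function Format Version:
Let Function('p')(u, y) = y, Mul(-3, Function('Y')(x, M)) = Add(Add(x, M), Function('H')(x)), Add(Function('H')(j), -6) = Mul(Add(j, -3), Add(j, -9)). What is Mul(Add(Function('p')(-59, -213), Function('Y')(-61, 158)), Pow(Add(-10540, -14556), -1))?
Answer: Rational(2611, 37644) ≈ 0.069360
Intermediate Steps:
Function('H')(j) = Add(6, Mul(Add(-9, j), Add(-3, j))) (Function('H')(j) = Add(6, Mul(Add(j, -3), Add(j, -9))) = Add(6, Mul(Add(-3, j), Add(-9, j))) = Add(6, Mul(Add(-9, j), Add(-3, j))))
Function('Y')(x, M) = Add(-11, Mul(Rational(-1, 3), M), Mul(Rational(-1, 3), Pow(x, 2)), Mul(Rational(11, 3), x)) (Function('Y')(x, M) = Mul(Rational(-1, 3), Add(Add(x, M), Add(33, Pow(x, 2), Mul(-12, x)))) = Mul(Rational(-1, 3), Add(Add(M, x), Add(33, Pow(x, 2), Mul(-12, x)))) = Mul(Rational(-1, 3), Add(33, M, Pow(x, 2), Mul(-11, x))) = Add(-11, Mul(Rational(-1, 3), M), Mul(Rational(-1, 3), Pow(x, 2)), Mul(Rational(11, 3), x)))
Mul(Add(Function('p')(-59, -213), Function('Y')(-61, 158)), Pow(Add(-10540, -14556), -1)) = Mul(Add(-213, Add(-11, Mul(Rational(-1, 3), 158), Mul(Rational(-1, 3), Pow(-61, 2)), Mul(Rational(11, 3), -61))), Pow(Add(-10540, -14556), -1)) = Mul(Add(-213, Add(-11, Rational(-158, 3), Mul(Rational(-1, 3), 3721), Rational(-671, 3))), Pow(-25096, -1)) = Mul(Add(-213, Add(-11, Rational(-158, 3), Rational(-3721, 3), Rational(-671, 3))), Rational(-1, 25096)) = Mul(Add(-213, Rational(-4583, 3)), Rational(-1, 25096)) = Mul(Rational(-5222, 3), Rational(-1, 25096)) = Rational(2611, 37644)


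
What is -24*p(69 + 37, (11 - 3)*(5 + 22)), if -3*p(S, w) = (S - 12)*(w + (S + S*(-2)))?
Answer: 82720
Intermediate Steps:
p(S, w) = -(-12 + S)*(w - S)/3 (p(S, w) = -(S - 12)*(w + (S + S*(-2)))/3 = -(-12 + S)*(w + (S - 2*S))/3 = -(-12 + S)*(w - S)/3)
-24*p(69 + 37, (11 - 3)*(5 + 22)) = -24*(-4*(69 + 37) + 4*((11 - 3)*(5 + 22)) + (69 + 37)**2/3 - (69 + 37)*(11 - 3)*(5 + 22)/3) = -24*(-4*106 + 4*(8*27) + (1/3)*106**2 - 1/3*106*8*27) = -24*(-424 + 4*216 + (1/3)*11236 - 1/3*106*216) = -24*(-424 + 864 + 11236/3 - 7632) = -24*(-10340/3) = 82720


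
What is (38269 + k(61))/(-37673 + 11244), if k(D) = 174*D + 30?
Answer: -48913/26429 ≈ -1.8507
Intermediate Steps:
k(D) = 30 + 174*D
(38269 + k(61))/(-37673 + 11244) = (38269 + (30 + 174*61))/(-37673 + 11244) = (38269 + (30 + 10614))/(-26429) = (38269 + 10644)*(-1/26429) = 48913*(-1/26429) = -48913/26429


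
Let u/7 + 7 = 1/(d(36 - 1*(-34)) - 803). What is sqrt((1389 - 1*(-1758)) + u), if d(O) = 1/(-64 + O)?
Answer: 4*sqrt(4492762913)/4817 ≈ 55.660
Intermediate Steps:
u = -236075/4817 (u = -49 + 7/(1/(-64 + (36 - 1*(-34))) - 803) = -49 + 7/(1/(-64 + (36 + 34)) - 803) = -49 + 7/(1/(-64 + 70) - 803) = -49 + 7/(1/6 - 803) = -49 + 7/(-4817/6) = -49 + 7*(-6/4817) = -49 - 42/4817 = -236075/4817 ≈ -49.009)
sqrt((1389 - 1*(-1758)) + u) = sqrt((1389 - 1*(-1758)) - 236075/4817) = sqrt((1389 + 1758) - 236075/4817) = sqrt(3147 - 236075/4817) = sqrt(14923024/4817) = 4*sqrt(4492762913)/4817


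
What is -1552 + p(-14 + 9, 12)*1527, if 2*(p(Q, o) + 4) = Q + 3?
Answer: -9187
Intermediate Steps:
p(Q, o) = -5/2 + Q/2 (p(Q, o) = -4 + (Q + 3)/2 = -4 + (3 + Q)/2 = -4 + (3/2 + Q/2) = -5/2 + Q/2)
-1552 + p(-14 + 9, 12)*1527 = -1552 + (-5/2 + (-14 + 9)/2)*1527 = -1552 + (-5/2 + (½)*(-5))*1527 = -1552 + (-5/2 - 5/2)*1527 = -1552 - 5*1527 = -1552 - 7635 = -9187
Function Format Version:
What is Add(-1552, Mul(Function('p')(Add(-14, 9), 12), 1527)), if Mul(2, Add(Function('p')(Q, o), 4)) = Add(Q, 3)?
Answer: -9187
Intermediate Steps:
Function('p')(Q, o) = Add(Rational(-5, 2), Mul(Rational(1, 2), Q)) (Function('p')(Q, o) = Add(-4, Mul(Rational(1, 2), Add(Q, 3))) = Add(-4, Mul(Rational(1, 2), Add(3, Q))) = Add(-4, Add(Rational(3, 2), Mul(Rational(1, 2), Q))) = Add(Rational(-5, 2), Mul(Rational(1, 2), Q)))
Add(-1552, Mul(Function('p')(Add(-14, 9), 12), 1527)) = Add(-1552, Mul(Add(Rational(-5, 2), Mul(Rational(1, 2), Add(-14, 9))), 1527)) = Add(-1552, Mul(Add(Rational(-5, 2), Mul(Rational(1, 2), -5)), 1527)) = Add(-1552, Mul(Add(Rational(-5, 2), Rational(-5, 2)), 1527)) = Add(-1552, Mul(-5, 1527)) = Add(-1552, -7635) = -9187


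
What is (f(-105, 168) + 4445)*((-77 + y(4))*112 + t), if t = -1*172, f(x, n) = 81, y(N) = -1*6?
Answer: -42852168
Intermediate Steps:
y(N) = -6
t = -172
(f(-105, 168) + 4445)*((-77 + y(4))*112 + t) = (81 + 4445)*((-77 - 6)*112 - 172) = 4526*(-83*112 - 172) = 4526*(-9296 - 172) = 4526*(-9468) = -42852168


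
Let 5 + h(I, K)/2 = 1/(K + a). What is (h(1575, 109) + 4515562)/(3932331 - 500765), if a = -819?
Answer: 1603020959/1218205930 ≈ 1.3159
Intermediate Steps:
h(I, K) = -10 + 2/(-819 + K) (h(I, K) = -10 + 2/(K - 819) = -10 + 2/(-819 + K))
(h(1575, 109) + 4515562)/(3932331 - 500765) = (2*(4096 - 5*109)/(-819 + 109) + 4515562)/(3932331 - 500765) = (2*(4096 - 545)/(-710) + 4515562)/3431566 = (2*(-1/710)*3551 + 4515562)*(1/3431566) = (-3551/355 + 4515562)*(1/3431566) = (1603020959/355)*(1/3431566) = 1603020959/1218205930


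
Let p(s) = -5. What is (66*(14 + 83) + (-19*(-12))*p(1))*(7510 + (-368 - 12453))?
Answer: -27946482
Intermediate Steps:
(66*(14 + 83) + (-19*(-12))*p(1))*(7510 + (-368 - 12453)) = (66*(14 + 83) - 19*(-12)*(-5))*(7510 + (-368 - 12453)) = (66*97 + 228*(-5))*(7510 - 12821) = (6402 - 1140)*(-5311) = 5262*(-5311) = -27946482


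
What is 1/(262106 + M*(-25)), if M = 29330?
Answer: -1/471144 ≈ -2.1225e-6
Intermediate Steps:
1/(262106 + M*(-25)) = 1/(262106 + 29330*(-25)) = 1/(262106 - 733250) = 1/(-471144) = -1/471144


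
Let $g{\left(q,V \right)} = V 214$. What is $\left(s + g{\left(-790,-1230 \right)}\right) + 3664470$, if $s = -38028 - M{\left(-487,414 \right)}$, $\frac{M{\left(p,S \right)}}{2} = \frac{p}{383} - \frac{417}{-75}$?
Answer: $\frac{32202768526}{9575} \approx 3.3632 \cdot 10^{6}$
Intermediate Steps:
$g{\left(q,V \right)} = 214 V$
$M{\left(p,S \right)} = \frac{278}{25} + \frac{2 p}{383}$ ($M{\left(p,S \right)} = 2 \left(\frac{p}{383} - \frac{417}{-75}\right) = 2 \left(p \frac{1}{383} - - \frac{139}{25}\right) = 2 \left(\frac{p}{383} + \frac{139}{25}\right) = 2 \left(\frac{139}{25} + \frac{p}{383}\right) = \frac{278}{25} + \frac{2 p}{383}$)
$s = - \frac{364200224}{9575}$ ($s = -38028 - \left(\frac{278}{25} + \frac{2}{383} \left(-487\right)\right) = -38028 - \left(\frac{278}{25} - \frac{974}{383}\right) = -38028 - \frac{82124}{9575} = - \frac{364200224}{9575} \approx -38037.0$)
$\left(s + g{\left(-790,-1230 \right)}\right) + 3664470 = \left(- \frac{364200224}{9575} + 214 \left(-1230\right)\right) + 3664470 = \left(- \frac{364200224}{9575} - 263220\right) + 3664470 = - \frac{2884531724}{9575} + 3664470 = \frac{32202768526}{9575}$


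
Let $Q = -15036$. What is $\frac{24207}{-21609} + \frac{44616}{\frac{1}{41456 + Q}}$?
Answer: $\frac{8490570240091}{7203} \approx 1.1788 \cdot 10^{9}$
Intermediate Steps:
$\frac{24207}{-21609} + \frac{44616}{\frac{1}{41456 + Q}} = \frac{24207}{-21609} + \frac{44616}{\frac{1}{41456 - 15036}} = 24207 \left(- \frac{1}{21609}\right) + \frac{44616}{\frac{1}{26420}} = - \frac{8069}{7203} + 44616 \frac{1}{\frac{1}{26420}} = - \frac{8069}{7203} + 44616 \cdot 26420 = - \frac{8069}{7203} + 1178754720 = \frac{8490570240091}{7203}$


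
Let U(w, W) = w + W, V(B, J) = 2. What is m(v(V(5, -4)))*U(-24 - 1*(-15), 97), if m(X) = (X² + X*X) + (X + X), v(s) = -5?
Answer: 3520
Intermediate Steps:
m(X) = 2*X + 2*X² (m(X) = (X² + X²) + 2*X = 2*X² + 2*X = 2*X + 2*X²)
U(w, W) = W + w
m(v(V(5, -4)))*U(-24 - 1*(-15), 97) = (2*(-5)*(1 - 5))*(97 + (-24 - 1*(-15))) = (2*(-5)*(-4))*(97 + (-24 + 15)) = 40*(97 - 9) = 40*88 = 3520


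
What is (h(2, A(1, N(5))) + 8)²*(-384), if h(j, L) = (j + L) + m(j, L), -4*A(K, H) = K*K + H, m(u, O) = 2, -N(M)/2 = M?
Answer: -77976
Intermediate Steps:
N(M) = -2*M
A(K, H) = -H/4 - K²/4 (A(K, H) = -(K*K + H)/4 = -(K² + H)/4 = -(H + K²)/4 = -H/4 - K²/4)
h(j, L) = 2 + L + j (h(j, L) = (j + L) + 2 = (L + j) + 2 = 2 + L + j)
(h(2, A(1, N(5))) + 8)²*(-384) = ((2 + (-(-1)*5/2 - ¼*1²) + 2) + 8)²*(-384) = ((2 + (-¼*(-10) - ¼*1) + 2) + 8)²*(-384) = ((2 + (5/2 - ¼) + 2) + 8)²*(-384) = ((2 + 9/4 + 2) + 8)²*(-384) = (25/4 + 8)²*(-384) = (57/4)²*(-384) = (3249/16)*(-384) = -77976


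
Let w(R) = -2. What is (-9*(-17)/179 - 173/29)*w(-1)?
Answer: 53060/5191 ≈ 10.222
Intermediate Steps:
(-9*(-17)/179 - 173/29)*w(-1) = (-9*(-17)/179 - 173/29)*(-2) = (153*(1/179) - 173*1/29)*(-2) = (153/179 - 173/29)*(-2) = -26530/5191*(-2) = 53060/5191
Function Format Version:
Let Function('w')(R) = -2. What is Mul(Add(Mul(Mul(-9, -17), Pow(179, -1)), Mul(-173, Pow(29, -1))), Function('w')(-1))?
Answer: Rational(53060, 5191) ≈ 10.222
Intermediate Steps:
Mul(Add(Mul(Mul(-9, -17), Pow(179, -1)), Mul(-173, Pow(29, -1))), Function('w')(-1)) = Mul(Add(Mul(Mul(-9, -17), Pow(179, -1)), Mul(-173, Pow(29, -1))), -2) = Mul(Add(Mul(153, Rational(1, 179)), Mul(-173, Rational(1, 29))), -2) = Mul(Add(Rational(153, 179), Rational(-173, 29)), -2) = Mul(Rational(-26530, 5191), -2) = Rational(53060, 5191)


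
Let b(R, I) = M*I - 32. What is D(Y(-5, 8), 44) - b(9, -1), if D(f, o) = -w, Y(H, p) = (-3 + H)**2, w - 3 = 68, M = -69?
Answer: -108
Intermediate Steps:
w = 71 (w = 3 + 68 = 71)
D(f, o) = -71 (D(f, o) = -1*71 = -71)
b(R, I) = -32 - 69*I (b(R, I) = -69*I - 32 = -32 - 69*I)
D(Y(-5, 8), 44) - b(9, -1) = -71 - (-32 - 69*(-1)) = -71 - (-32 + 69) = -71 - 1*37 = -71 - 37 = -108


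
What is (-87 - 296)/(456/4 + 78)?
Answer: -383/192 ≈ -1.9948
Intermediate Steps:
(-87 - 296)/(456/4 + 78) = -383/(456*(¼) + 78) = -383/(114 + 78) = -383/192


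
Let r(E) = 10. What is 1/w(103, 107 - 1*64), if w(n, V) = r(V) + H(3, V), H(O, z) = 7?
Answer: 1/17 ≈ 0.058824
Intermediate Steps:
w(n, V) = 17 (w(n, V) = 10 + 7 = 17)
1/w(103, 107 - 1*64) = 1/17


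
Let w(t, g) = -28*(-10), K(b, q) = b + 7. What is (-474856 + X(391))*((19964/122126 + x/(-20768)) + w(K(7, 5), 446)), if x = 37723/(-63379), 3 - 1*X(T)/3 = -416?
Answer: -10664500639008503670467/80374483461536 ≈ -1.3269e+8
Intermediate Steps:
K(b, q) = 7 + b
X(T) = 1257 (X(T) = 9 - 3*(-416) = 9 + 1248 = 1257)
w(t, g) = 280
x = -37723/63379 (x = 37723*(-1/63379) = -37723/63379 ≈ -0.59520)
(-474856 + X(391))*((19964/122126 + x/(-20768)) + w(K(7, 5), 446)) = (-474856 + 1257)*((19964/122126 - 37723/63379/(-20768)) + 280) = -473599*((19964*(1/122126) - 37723/63379*(-1/20768)) + 280) = -473599*((9982/61063 + 37723/1316255072) + 280) = -473599*(13141161608253/80374483461536 + 280) = -473599*22517996530838333/80374483461536 = -10664500639008503670467/80374483461536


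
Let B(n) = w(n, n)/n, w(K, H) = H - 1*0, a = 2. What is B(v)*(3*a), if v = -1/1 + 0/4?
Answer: 6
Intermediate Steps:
w(K, H) = H (w(K, H) = H + 0 = H)
v = -1 (v = -1*1 + 0*(¼) = -1 + 0 = -1)
B(n) = 1 (B(n) = n/n = 1)
B(v)*(3*a) = 1*(3*2) = 1*6 = 6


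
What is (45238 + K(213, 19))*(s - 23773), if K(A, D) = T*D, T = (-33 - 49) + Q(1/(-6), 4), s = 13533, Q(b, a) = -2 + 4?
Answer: -447672320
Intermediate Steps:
Q(b, a) = 2
T = -80 (T = (-33 - 49) + 2 = -82 + 2 = -80)
K(A, D) = -80*D
(45238 + K(213, 19))*(s - 23773) = (45238 - 80*19)*(13533 - 23773) = (45238 - 1520)*(-10240) = 43718*(-10240) = -447672320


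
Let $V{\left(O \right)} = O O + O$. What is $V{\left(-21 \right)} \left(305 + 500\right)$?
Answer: $338100$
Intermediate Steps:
$V{\left(O \right)} = O + O^{2}$ ($V{\left(O \right)} = O^{2} + O = O + O^{2}$)
$V{\left(-21 \right)} \left(305 + 500\right) = - 21 \left(1 - 21\right) \left(305 + 500\right) = \left(-21\right) \left(-20\right) 805 = 420 \cdot 805 = 338100$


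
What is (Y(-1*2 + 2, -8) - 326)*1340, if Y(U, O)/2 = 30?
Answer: -356440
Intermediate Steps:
Y(U, O) = 60 (Y(U, O) = 2*30 = 60)
(Y(-1*2 + 2, -8) - 326)*1340 = (60 - 326)*1340 = -266*1340 = -356440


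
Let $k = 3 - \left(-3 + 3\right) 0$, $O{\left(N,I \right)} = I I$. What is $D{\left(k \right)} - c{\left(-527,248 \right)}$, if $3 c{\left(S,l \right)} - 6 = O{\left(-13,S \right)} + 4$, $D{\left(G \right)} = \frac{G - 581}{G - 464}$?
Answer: $- \frac{128035945}{1383} \approx -92578.0$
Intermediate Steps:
$O{\left(N,I \right)} = I^{2}$
$k = 3$ ($k = 3 - 0 \cdot 0 = 3 - 0 = 3 + 0 = 3$)
$D{\left(G \right)} = \frac{-581 + G}{-464 + G}$
$c{\left(S,l \right)} = \frac{10}{3} + \frac{S^{2}}{3}$ ($c{\left(S,l \right)} = 2 + \frac{S^{2} + 4}{3} = 2 + \frac{4 + S^{2}}{3} = 2 + \left(\frac{4}{3} + \frac{S^{2}}{3}\right) = \frac{10}{3} + \frac{S^{2}}{3}$)
$D{\left(k \right)} - c{\left(-527,248 \right)} = \frac{-581 + 3}{-464 + 3} - \left(\frac{10}{3} + \frac{\left(-527\right)^{2}}{3}\right) = \frac{1}{-461} \left(-578\right) - \left(\frac{10}{3} + \frac{1}{3} \cdot 277729\right) = \left(- \frac{1}{461}\right) \left(-578\right) - \left(\frac{10}{3} + \frac{277729}{3}\right) = \frac{578}{461} - \frac{277739}{3} = - \frac{128035945}{1383}$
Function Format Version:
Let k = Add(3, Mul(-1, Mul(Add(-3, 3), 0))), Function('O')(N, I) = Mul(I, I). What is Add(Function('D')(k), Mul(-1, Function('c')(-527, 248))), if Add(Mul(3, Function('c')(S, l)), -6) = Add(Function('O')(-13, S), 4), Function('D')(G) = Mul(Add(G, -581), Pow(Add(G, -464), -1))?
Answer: Rational(-128035945, 1383) ≈ -92578.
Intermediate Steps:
Function('O')(N, I) = Pow(I, 2)
k = 3 (k = Add(3, Mul(-1, Mul(0, 0))) = Add(3, Mul(-1, 0)) = Add(3, 0) = 3)
Function('D')(G) = Mul(Pow(Add(-464, G), -1), Add(-581, G)) (Function('D')(G) = Mul(Add(-581, G), Pow(Add(-464, G), -1)) = Mul(Pow(Add(-464, G), -1), Add(-581, G)))
Function('c')(S, l) = Add(Rational(10, 3), Mul(Rational(1, 3), Pow(S, 2))) (Function('c')(S, l) = Add(2, Mul(Rational(1, 3), Add(Pow(S, 2), 4))) = Add(2, Mul(Rational(1, 3), Add(4, Pow(S, 2)))) = Add(2, Add(Rational(4, 3), Mul(Rational(1, 3), Pow(S, 2)))) = Add(Rational(10, 3), Mul(Rational(1, 3), Pow(S, 2))))
Add(Function('D')(k), Mul(-1, Function('c')(-527, 248))) = Add(Mul(Pow(Add(-464, 3), -1), Add(-581, 3)), Mul(-1, Add(Rational(10, 3), Mul(Rational(1, 3), Pow(-527, 2))))) = Add(Mul(Pow(-461, -1), -578), Mul(-1, Add(Rational(10, 3), Mul(Rational(1, 3), 277729)))) = Add(Mul(Rational(-1, 461), -578), Mul(-1, Add(Rational(10, 3), Rational(277729, 3)))) = Add(Rational(578, 461), Mul(-1, Rational(277739, 3))) = Add(Rational(578, 461), Rational(-277739, 3)) = Rational(-128035945, 1383)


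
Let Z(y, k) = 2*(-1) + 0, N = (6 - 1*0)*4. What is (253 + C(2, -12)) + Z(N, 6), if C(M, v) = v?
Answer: 239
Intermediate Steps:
N = 24 (N = (6 + 0)*4 = 6*4 = 24)
Z(y, k) = -2 (Z(y, k) = -2 + 0 = -2)
(253 + C(2, -12)) + Z(N, 6) = (253 - 12) - 2 = 241 - 2 = 239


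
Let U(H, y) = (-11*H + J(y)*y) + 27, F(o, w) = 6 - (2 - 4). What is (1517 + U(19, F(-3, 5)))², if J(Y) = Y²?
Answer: 3411409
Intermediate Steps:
F(o, w) = 8 (F(o, w) = 6 - 1*(-2) = 6 + 2 = 8)
U(H, y) = 27 + y³ - 11*H (U(H, y) = (-11*H + y²*y) + 27 = (-11*H + y³) + 27 = (y³ - 11*H) + 27 = 27 + y³ - 11*H)
(1517 + U(19, F(-3, 5)))² = (1517 + (27 + 8³ - 11*19))² = (1517 + (27 + 512 - 209))² = (1517 + 330)² = 1847² = 3411409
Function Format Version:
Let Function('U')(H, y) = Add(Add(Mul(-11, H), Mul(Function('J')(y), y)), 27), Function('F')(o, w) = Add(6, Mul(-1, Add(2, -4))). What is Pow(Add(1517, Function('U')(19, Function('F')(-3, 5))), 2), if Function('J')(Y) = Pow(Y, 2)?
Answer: 3411409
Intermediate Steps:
Function('F')(o, w) = 8 (Function('F')(o, w) = Add(6, Mul(-1, -2)) = Add(6, 2) = 8)
Function('U')(H, y) = Add(27, Pow(y, 3), Mul(-11, H)) (Function('U')(H, y) = Add(Add(Mul(-11, H), Mul(Pow(y, 2), y)), 27) = Add(Add(Mul(-11, H), Pow(y, 3)), 27) = Add(Add(Pow(y, 3), Mul(-11, H)), 27) = Add(27, Pow(y, 3), Mul(-11, H)))
Pow(Add(1517, Function('U')(19, Function('F')(-3, 5))), 2) = Pow(Add(1517, Add(27, Pow(8, 3), Mul(-11, 19))), 2) = Pow(Add(1517, Add(27, 512, -209)), 2) = Pow(Add(1517, 330), 2) = Pow(1847, 2) = 3411409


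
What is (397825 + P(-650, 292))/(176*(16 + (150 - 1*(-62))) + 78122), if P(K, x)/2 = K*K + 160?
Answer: 248629/23650 ≈ 10.513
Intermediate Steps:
P(K, x) = 320 + 2*K**2 (P(K, x) = 2*(K*K + 160) = 2*(K**2 + 160) = 2*(160 + K**2) = 320 + 2*K**2)
(397825 + P(-650, 292))/(176*(16 + (150 - 1*(-62))) + 78122) = (397825 + (320 + 2*(-650)**2))/(176*(16 + (150 - 1*(-62))) + 78122) = (397825 + (320 + 2*422500))/(176*(16 + (150 + 62)) + 78122) = (397825 + (320 + 845000))/(176*(16 + 212) + 78122) = (397825 + 845320)/(176*228 + 78122) = 1243145/(40128 + 78122) = 1243145/118250 = 1243145*(1/118250) = 248629/23650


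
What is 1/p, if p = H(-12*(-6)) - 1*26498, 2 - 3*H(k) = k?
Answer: -3/79564 ≈ -3.7705e-5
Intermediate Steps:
H(k) = ⅔ - k/3
p = -79564/3 (p = (⅔ - (-4)*(-6)) - 1*26498 = (⅔ - ⅓*72) - 26498 = (⅔ - 24) - 26498 = -70/3 - 26498 = -79564/3 ≈ -26521.)
1/p = 1/(-79564/3) = -3/79564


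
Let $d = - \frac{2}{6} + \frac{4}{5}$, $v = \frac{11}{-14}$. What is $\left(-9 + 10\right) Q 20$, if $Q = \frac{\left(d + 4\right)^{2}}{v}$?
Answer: $- \frac{251384}{495} \approx -507.85$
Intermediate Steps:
$v = - \frac{11}{14}$ ($v = 11 \left(- \frac{1}{14}\right) = - \frac{11}{14} \approx -0.78571$)
$d = \frac{7}{15}$ ($d = \left(-2\right) \frac{1}{6} + 4 \cdot \frac{1}{5} = - \frac{1}{3} + \frac{4}{5} = \frac{7}{15} \approx 0.46667$)
$Q = - \frac{62846}{2475}$ ($Q = \frac{\left(\frac{7}{15} + 4\right)^{2}}{- \frac{11}{14}} = \left(\frac{67}{15}\right)^{2} \left(- \frac{14}{11}\right) = \frac{4489}{225} \left(- \frac{14}{11}\right) = - \frac{62846}{2475} \approx -25.392$)
$\left(-9 + 10\right) Q 20 = \left(-9 + 10\right) \left(- \frac{62846}{2475}\right) 20 = 1 \left(- \frac{62846}{2475}\right) 20 = \left(- \frac{62846}{2475}\right) 20 = - \frac{251384}{495}$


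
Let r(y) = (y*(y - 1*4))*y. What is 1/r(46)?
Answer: 1/88872 ≈ 1.1252e-5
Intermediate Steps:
r(y) = y²*(-4 + y) (r(y) = (y*(y - 4))*y = (y*(-4 + y))*y = y²*(-4 + y))
1/r(46) = 1/(46²*(-4 + 46)) = 1/(2116*42) = 1/88872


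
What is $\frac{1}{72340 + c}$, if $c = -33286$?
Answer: $\frac{1}{39054} \approx 2.5606 \cdot 10^{-5}$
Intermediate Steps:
$\frac{1}{72340 + c} = \frac{1}{72340 - 33286} = \frac{1}{39054}$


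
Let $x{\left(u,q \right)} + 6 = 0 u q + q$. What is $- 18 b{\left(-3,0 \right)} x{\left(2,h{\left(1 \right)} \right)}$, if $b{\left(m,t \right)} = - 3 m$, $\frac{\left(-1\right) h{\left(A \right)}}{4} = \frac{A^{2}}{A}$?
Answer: $1620$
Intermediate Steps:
$h{\left(A \right)} = - 4 A$ ($h{\left(A \right)} = - 4 \frac{A^{2}}{A} = - 4 A$)
$x{\left(u,q \right)} = -6 + q$ ($x{\left(u,q \right)} = -6 + \left(0 u q + q\right) = -6 + \left(0 q + q\right) = -6 + \left(0 + q\right) = -6 + q$)
$- 18 b{\left(-3,0 \right)} x{\left(2,h{\left(1 \right)} \right)} = - 18 \left(\left(-3\right) \left(-3\right)\right) \left(-6 - 4\right) = \left(-18\right) 9 \left(-6 - 4\right) = \left(-162\right) \left(-10\right) = 1620$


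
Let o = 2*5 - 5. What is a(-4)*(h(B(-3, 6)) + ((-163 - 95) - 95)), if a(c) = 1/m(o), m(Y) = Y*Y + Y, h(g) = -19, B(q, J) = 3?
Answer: -62/5 ≈ -12.400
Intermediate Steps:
o = 5 (o = 10 - 5 = 5)
m(Y) = Y + Y**2 (m(Y) = Y**2 + Y = Y + Y**2)
a(c) = 1/30 (a(c) = 1/(5*(1 + 5)) = 1/(5*6) = 1/30)
a(-4)*(h(B(-3, 6)) + ((-163 - 95) - 95)) = (-19 + ((-163 - 95) - 95))/30 = (-19 + (-258 - 95))/30 = (-19 - 353)/30 = (1/30)*(-372) = -62/5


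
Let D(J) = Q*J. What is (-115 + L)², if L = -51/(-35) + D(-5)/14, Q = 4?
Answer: 16192576/1225 ≈ 13218.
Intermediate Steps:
D(J) = 4*J
L = 1/35 (L = -51/(-35) + (4*(-5))/14 = -51*(-1/35) - 20*1/14 = 51/35 - 10/7 = 1/35 ≈ 0.028571)
(-115 + L)² = (-115 + 1/35)² = (-4024/35)² = 16192576/1225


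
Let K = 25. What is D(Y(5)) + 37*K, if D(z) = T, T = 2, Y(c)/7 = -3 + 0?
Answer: 927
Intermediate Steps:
Y(c) = -21 (Y(c) = 7*(-3 + 0) = 7*(-3) = -21)
D(z) = 2
D(Y(5)) + 37*K = 2 + 37*25 = 2 + 925 = 927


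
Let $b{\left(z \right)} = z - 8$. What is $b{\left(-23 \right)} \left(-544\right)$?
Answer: $16864$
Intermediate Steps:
$b{\left(z \right)} = -8 + z$
$b{\left(-23 \right)} \left(-544\right) = \left(-8 - 23\right) \left(-544\right) = \left(-31\right) \left(-544\right) = 16864$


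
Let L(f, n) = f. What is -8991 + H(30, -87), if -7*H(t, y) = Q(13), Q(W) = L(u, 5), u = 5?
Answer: -62942/7 ≈ -8991.7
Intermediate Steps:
Q(W) = 5
H(t, y) = -5/7 (H(t, y) = -1/7*5 = -5/7)
-8991 + H(30, -87) = -8991 - 5/7 = -62942/7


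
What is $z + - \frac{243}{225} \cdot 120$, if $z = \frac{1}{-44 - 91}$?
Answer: $- \frac{17497}{135} \approx -129.61$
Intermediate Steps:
$z = - \frac{1}{135}$ ($z = \frac{1}{-135} = - \frac{1}{135} \approx -0.0074074$)
$z + - \frac{243}{225} \cdot 120 = - \frac{1}{135} + - \frac{243}{225} \cdot 120 = - \frac{1}{135} + \left(-243\right) \frac{1}{225} \cdot 120 = - \frac{1}{135} - \frac{648}{5} = - \frac{17497}{135}$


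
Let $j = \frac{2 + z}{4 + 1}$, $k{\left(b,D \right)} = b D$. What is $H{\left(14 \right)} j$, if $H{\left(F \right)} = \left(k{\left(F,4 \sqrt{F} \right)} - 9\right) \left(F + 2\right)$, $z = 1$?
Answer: $- \frac{432}{5} + \frac{2688 \sqrt{14}}{5} \approx 1925.1$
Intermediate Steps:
$k{\left(b,D \right)} = D b$
$H{\left(F \right)} = \left(-9 + 4 F^{\frac{3}{2}}\right) \left(2 + F\right)$ ($H{\left(F \right)} = \left(4 \sqrt{F} F - 9\right) \left(F + 2\right) = \left(4 F^{\frac{3}{2}} - 9\right) \left(2 + F\right) = \left(-9 + 4 F^{\frac{3}{2}}\right) \left(2 + F\right)$)
$j = \frac{3}{5}$ ($j = \frac{2 + 1}{4 + 1} = \frac{3}{5} \approx 0.6$)
$H{\left(14 \right)} j = \left(-18 - 126 + 4 \cdot 14^{\frac{5}{2}} + 8 \cdot 14^{\frac{3}{2}}\right) \frac{3}{5} = \left(-18 - 126 + 4 \cdot 196 \sqrt{14} + 8 \cdot 14 \sqrt{14}\right) \frac{3}{5} = \left(-18 - 126 + 784 \sqrt{14} + 112 \sqrt{14}\right) \frac{3}{5} = \left(-144 + 896 \sqrt{14}\right) \frac{3}{5} = - \frac{432}{5} + \frac{2688 \sqrt{14}}{5}$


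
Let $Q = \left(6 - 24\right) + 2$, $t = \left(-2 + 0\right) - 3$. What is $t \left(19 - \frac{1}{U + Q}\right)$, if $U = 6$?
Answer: $- \frac{191}{2} \approx -95.5$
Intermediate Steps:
$t = -5$ ($t = -2 - 3 = -5$)
$Q = -16$ ($Q = \left(6 - 24\right) + 2 = -18 + 2 = -16$)
$t \left(19 - \frac{1}{U + Q}\right) = - 5 \left(19 - \frac{1}{6 - 16}\right) = - 5 \left(19 - \frac{1}{-10}\right) = - 5 \left(19 - - \frac{1}{10}\right) = - 5 \left(19 + \frac{1}{10}\right) = \left(-5\right) \frac{191}{10} = - \frac{191}{2}$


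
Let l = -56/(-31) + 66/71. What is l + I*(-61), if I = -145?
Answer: 19473867/2201 ≈ 8847.7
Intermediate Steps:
l = 6022/2201 (l = -56*(-1/31) + 66*(1/71) = 56/31 + 66/71 = 6022/2201 ≈ 2.7360)
l + I*(-61) = 6022/2201 - 145*(-61) = 6022/2201 + 8845 = 19473867/2201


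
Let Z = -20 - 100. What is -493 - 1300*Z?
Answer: 155507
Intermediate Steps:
Z = -120
-493 - 1300*Z = -493 - 1300*(-120) = -493 + 156000 = 155507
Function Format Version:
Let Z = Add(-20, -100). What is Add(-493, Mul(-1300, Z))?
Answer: 155507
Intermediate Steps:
Z = -120
Add(-493, Mul(-1300, Z)) = Add(-493, Mul(-1300, -120)) = Add(-493, 156000) = 155507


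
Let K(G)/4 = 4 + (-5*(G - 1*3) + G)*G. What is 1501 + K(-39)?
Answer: -25159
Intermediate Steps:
K(G) = 16 + 4*G*(15 - 4*G) (K(G) = 4*(4 + (-5*(G - 1*3) + G)*G) = 4*(4 + (-5*(G - 3) + G)*G) = 4*(4 + (-5*(-3 + G) + G)*G) = 4*(4 + ((15 - 5*G) + G)*G) = 4*(4 + (15 - 4*G)*G) = 4*(4 + G*(15 - 4*G)) = 16 + 4*G*(15 - 4*G))
1501 + K(-39) = 1501 + (16 - 16*(-39)² + 60*(-39)) = 1501 + (16 - 16*1521 - 2340) = 1501 + (16 - 24336 - 2340) = 1501 - 26660 = -25159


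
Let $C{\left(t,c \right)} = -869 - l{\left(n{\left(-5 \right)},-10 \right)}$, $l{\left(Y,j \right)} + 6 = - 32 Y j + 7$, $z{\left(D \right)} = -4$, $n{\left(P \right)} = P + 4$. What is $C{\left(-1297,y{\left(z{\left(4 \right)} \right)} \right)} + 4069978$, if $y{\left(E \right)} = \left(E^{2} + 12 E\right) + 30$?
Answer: $4069428$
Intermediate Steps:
$n{\left(P \right)} = 4 + P$
$y{\left(E \right)} = 30 + E^{2} + 12 E$
$l{\left(Y,j \right)} = 1 - 32 Y j$ ($l{\left(Y,j \right)} = -6 + \left(- 32 Y j + 7\right) = -6 - \left(-7 + 32 Y j\right) = 1 - 32 Y j$)
$C{\left(t,c \right)} = -550$ ($C{\left(t,c \right)} = -869 - \left(1 - 32 \left(4 - 5\right) \left(-10\right)\right) = -869 - \left(1 - \left(-32\right) \left(-10\right)\right) = -869 - \left(1 - 320\right) = -869 - -319 = -869 + 319 = -550$)
$C{\left(-1297,y{\left(z{\left(4 \right)} \right)} \right)} + 4069978 = -550 + 4069978 = 4069428$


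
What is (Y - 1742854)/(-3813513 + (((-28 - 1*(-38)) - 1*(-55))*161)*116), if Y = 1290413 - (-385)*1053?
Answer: 47036/2599573 ≈ 0.018094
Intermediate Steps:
Y = 1695818 (Y = 1290413 - 1*(-405405) = 1290413 + 405405 = 1695818)
(Y - 1742854)/(-3813513 + (((-28 - 1*(-38)) - 1*(-55))*161)*116) = (1695818 - 1742854)/(-3813513 + (((-28 - 1*(-38)) - 1*(-55))*161)*116) = -47036/(-3813513 + (((-28 + 38) + 55)*161)*116) = -47036/(-3813513 + ((10 + 55)*161)*116) = -47036/(-3813513 + (65*161)*116) = -47036/(-3813513 + 10465*116) = -47036/(-3813513 + 1213940) = -47036/(-2599573) = -47036*(-1/2599573) = 47036/2599573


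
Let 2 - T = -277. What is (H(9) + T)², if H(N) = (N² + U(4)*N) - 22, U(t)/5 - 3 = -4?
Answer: 85849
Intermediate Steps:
U(t) = -5 (U(t) = 15 + 5*(-4) = 15 - 20 = -5)
H(N) = -22 + N² - 5*N (H(N) = (N² - 5*N) - 22 = -22 + N² - 5*N)
T = 279 (T = 2 - 1*(-277) = 2 + 277 = 279)
(H(9) + T)² = ((-22 + 9² - 5*9) + 279)² = ((-22 + 81 - 45) + 279)² = (14 + 279)² = 293² = 85849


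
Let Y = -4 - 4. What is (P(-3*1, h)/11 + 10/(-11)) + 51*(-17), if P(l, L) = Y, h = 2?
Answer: -9555/11 ≈ -868.64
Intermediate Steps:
Y = -8
P(l, L) = -8
(P(-3*1, h)/11 + 10/(-11)) + 51*(-17) = (-8/11 + 10/(-11)) + 51*(-17) = (-8*1/11 + 10*(-1/11)) - 867 = (-8/11 - 10/11) - 867 = -18/11 - 867 = -9555/11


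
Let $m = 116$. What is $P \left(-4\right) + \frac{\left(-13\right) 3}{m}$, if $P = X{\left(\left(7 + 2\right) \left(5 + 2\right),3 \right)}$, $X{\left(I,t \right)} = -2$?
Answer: $\frac{889}{116} \approx 7.6638$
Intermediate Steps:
$P = -2$
$P \left(-4\right) + \frac{\left(-13\right) 3}{m} = \left(-2\right) \left(-4\right) + \frac{\left(-13\right) 3}{116} = 8 - \frac{39}{116} = \frac{889}{116}$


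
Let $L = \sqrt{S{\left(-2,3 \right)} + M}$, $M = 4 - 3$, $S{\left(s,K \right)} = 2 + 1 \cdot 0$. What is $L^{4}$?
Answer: $9$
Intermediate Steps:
$S{\left(s,K \right)} = 2$ ($S{\left(s,K \right)} = 2 + 0 = 2$)
$M = 1$ ($M = 4 - 3 = 1$)
$L = \sqrt{3}$ ($L = \sqrt{2 + 1} = \sqrt{3} \approx 1.732$)
$L^{4} = \left(\sqrt{3}\right)^{4} = 9$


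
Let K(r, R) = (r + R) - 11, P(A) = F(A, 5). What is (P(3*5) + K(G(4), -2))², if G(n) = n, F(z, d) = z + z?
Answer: 441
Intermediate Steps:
F(z, d) = 2*z
P(A) = 2*A
K(r, R) = -11 + R + r (K(r, R) = (R + r) - 11 = -11 + R + r)
(P(3*5) + K(G(4), -2))² = (2*(3*5) + (-11 - 2 + 4))² = (2*15 - 9)² = (30 - 9)² = 21² = 441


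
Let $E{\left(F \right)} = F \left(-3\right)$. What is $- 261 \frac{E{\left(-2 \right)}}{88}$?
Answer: $- \frac{783}{44} \approx -17.795$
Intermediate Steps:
$E{\left(F \right)} = - 3 F$
$- 261 \frac{E{\left(-2 \right)}}{88} = - 261 \frac{\left(-3\right) \left(-2\right)}{88} = - 261 \cdot 6 \cdot \frac{1}{88} = \left(-261\right) \frac{3}{44} = - \frac{783}{44}$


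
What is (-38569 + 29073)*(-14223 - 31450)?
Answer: 433710808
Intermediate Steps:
(-38569 + 29073)*(-14223 - 31450) = -9496*(-45673) = 433710808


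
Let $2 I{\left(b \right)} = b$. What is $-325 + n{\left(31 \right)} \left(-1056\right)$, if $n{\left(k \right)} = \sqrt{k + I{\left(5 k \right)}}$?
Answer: $-325 - 528 \sqrt{434} \approx -11325.0$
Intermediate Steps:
$I{\left(b \right)} = \frac{b}{2}$
$n{\left(k \right)} = \frac{\sqrt{14} \sqrt{k}}{2}$ ($n{\left(k \right)} = \sqrt{k + \frac{5 k}{2}} = \sqrt{\frac{7 k}{2}} = \frac{\sqrt{14} \sqrt{k}}{2}$)
$-325 + n{\left(31 \right)} \left(-1056\right) = -325 + \frac{\sqrt{14} \sqrt{31}}{2} \left(-1056\right) = -325 + \frac{\sqrt{434}}{2} \left(-1056\right) = -325 - 528 \sqrt{434}$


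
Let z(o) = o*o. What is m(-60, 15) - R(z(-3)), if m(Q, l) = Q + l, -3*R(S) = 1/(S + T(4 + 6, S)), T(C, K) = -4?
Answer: -674/15 ≈ -44.933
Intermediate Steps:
z(o) = o²
R(S) = -1/(3*(-4 + S)) (R(S) = -1/(3*(S - 4)) = -1/(3*(-4 + S)))
m(-60, 15) - R(z(-3)) = (-60 + 15) - (-1)/(-12 + 3*(-3)²) = -45 - (-1)/(-12 + 3*9) = -45 - (-1)/(-12 + 27) = -45 - (-1)/15 = -45 - 1*(-1/15) = -45 + 1/15 = -674/15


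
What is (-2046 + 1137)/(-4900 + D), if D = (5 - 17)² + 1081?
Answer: 303/1225 ≈ 0.24735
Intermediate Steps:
D = 1225 (D = (-12)² + 1081 = 144 + 1081 = 1225)
(-2046 + 1137)/(-4900 + D) = (-2046 + 1137)/(-4900 + 1225) = -909/(-3675) = -909*(-1/3675) = 303/1225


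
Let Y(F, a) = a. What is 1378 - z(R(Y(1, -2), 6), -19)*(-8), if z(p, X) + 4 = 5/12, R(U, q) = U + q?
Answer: 4048/3 ≈ 1349.3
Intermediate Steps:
z(p, X) = -43/12 (z(p, X) = -4 + 5/12 = -43/12)
1378 - z(R(Y(1, -2), 6), -19)*(-8) = 1378 - (-43)*(-8)/12 = 1378 - 1*86/3 = 1378 - 86/3 = 4048/3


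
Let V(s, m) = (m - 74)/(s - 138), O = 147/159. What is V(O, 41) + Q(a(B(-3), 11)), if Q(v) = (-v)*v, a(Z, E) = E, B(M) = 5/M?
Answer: -877316/7265 ≈ -120.76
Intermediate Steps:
Q(v) = -v²
O = 49/53 (O = 147*(1/159) = 49/53 ≈ 0.92453)
V(s, m) = (-74 + m)/(-138 + s)
V(O, 41) + Q(a(B(-3), 11)) = (-74 + 41)/(-138 + 49/53) - 1*11² = -33/(-7265/53) - 1*121 = -53/7265*(-33) - 121 = 1749/7265 - 121 = -877316/7265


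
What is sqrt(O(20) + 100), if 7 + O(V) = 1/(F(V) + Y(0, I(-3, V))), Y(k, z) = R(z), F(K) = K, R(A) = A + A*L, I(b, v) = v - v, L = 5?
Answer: sqrt(9305)/10 ≈ 9.6462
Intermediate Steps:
I(b, v) = 0
R(A) = 6*A (R(A) = A + A*5 = A + 5*A = 6*A)
Y(k, z) = 6*z
O(V) = -7 + 1/V (O(V) = -7 + 1/(V + 6*0) = -7 + 1/(V + 0) = -7 + 1/V)
sqrt(O(20) + 100) = sqrt((-7 + 1/20) + 100) = sqrt(-139/20 + 100) = sqrt(1861/20) = sqrt(9305)/10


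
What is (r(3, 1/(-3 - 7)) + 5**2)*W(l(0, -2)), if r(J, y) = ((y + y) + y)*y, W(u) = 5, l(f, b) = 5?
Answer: 2503/20 ≈ 125.15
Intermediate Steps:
r(J, y) = 3*y**2 (r(J, y) = (2*y + y)*y = (3*y)*y = 3*y**2)
(r(3, 1/(-3 - 7)) + 5**2)*W(l(0, -2)) = (3*(1/(-3 - 7))**2 + 5**2)*5 = (3*(1/(-10))**2 + 25)*5 = (3*(-1/10)**2 + 25)*5 = (3*(1/100) + 25)*5 = (3/100 + 25)*5 = (2503/100)*5 = 2503/20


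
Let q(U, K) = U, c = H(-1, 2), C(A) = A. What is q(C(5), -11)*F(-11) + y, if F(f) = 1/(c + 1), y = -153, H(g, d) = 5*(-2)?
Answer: -1382/9 ≈ -153.56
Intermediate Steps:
H(g, d) = -10
c = -10
F(f) = -1/9 (F(f) = 1/(-10 + 1) = 1/(-9) = -1/9)
q(C(5), -11)*F(-11) + y = 5*(-1/9) - 153 = -5/9 - 153 = -1382/9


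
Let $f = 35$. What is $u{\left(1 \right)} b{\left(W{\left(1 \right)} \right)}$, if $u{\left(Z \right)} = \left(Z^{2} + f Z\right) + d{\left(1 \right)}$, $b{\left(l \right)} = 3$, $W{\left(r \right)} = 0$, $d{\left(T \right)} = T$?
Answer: $111$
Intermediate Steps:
$u{\left(Z \right)} = 1 + Z^{2} + 35 Z$ ($u{\left(Z \right)} = \left(Z^{2} + 35 Z\right) + 1 = 1 + Z^{2} + 35 Z$)
$u{\left(1 \right)} b{\left(W{\left(1 \right)} \right)} = \left(1 + 1^{2} + 35 \cdot 1\right) 3 = \left(1 + 1 + 35\right) 3 = 37 \cdot 3 = 111$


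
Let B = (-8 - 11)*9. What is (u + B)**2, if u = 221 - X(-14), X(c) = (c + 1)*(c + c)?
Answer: 98596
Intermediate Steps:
X(c) = 2*c*(1 + c) (X(c) = (1 + c)*(2*c) = 2*c*(1 + c))
B = -171 (B = -19*9 = -171)
u = -143 (u = 221 - 2*(-14)*(1 - 14) = 221 - 2*(-14)*(-13) = 221 - 1*364 = 221 - 364 = -143)
(u + B)**2 = (-143 - 171)**2 = (-314)**2 = 98596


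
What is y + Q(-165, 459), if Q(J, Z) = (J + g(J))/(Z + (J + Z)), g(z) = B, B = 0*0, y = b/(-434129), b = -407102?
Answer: 78305507/108966379 ≈ 0.71862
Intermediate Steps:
y = 407102/434129 (y = -407102/(-434129) = -407102*(-1/434129) = 407102/434129 ≈ 0.93774)
B = 0
g(z) = 0
Q(J, Z) = J/(J + 2*Z) (Q(J, Z) = (J + 0)/(Z + (J + Z)) = J/(J + 2*Z))
y + Q(-165, 459) = 407102/434129 - 165/(-165 + 2*459) = 407102/434129 - 165/(-165 + 918) = 407102/434129 - 165/753 = 407102/434129 - 165*1/753 = 407102/434129 - 55/251 = 78305507/108966379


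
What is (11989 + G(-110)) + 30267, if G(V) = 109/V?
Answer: 4648051/110 ≈ 42255.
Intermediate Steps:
(11989 + G(-110)) + 30267 = (11989 + 109/(-110)) + 30267 = (11989 + 109*(-1/110)) + 30267 = (11989 - 109/110) + 30267 = 1318681/110 + 30267 = 4648051/110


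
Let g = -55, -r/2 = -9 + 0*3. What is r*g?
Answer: -990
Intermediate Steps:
r = 18 (r = -2*(-9 + 0*3) = -2*(-9 + 0) = -2*(-9) = 18)
r*g = 18*(-55) = -990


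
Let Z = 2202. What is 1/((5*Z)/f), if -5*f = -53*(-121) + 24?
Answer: -6437/55050 ≈ -0.11693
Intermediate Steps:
f = -6437/5 (f = -(-53*(-121) + 24)/5 = -(6413 + 24)/5 = -1/5*6437 = -6437/5 ≈ -1287.4)
1/((5*Z)/f) = 1/((5*2202)/(-6437/5)) = 1/(11010*(-5/6437)) = 1/(-55050/6437) = -6437/55050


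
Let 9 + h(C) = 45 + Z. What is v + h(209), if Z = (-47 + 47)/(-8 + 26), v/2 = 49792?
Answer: 99620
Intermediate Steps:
v = 99584 (v = 2*49792 = 99584)
Z = 0 (Z = 0/18 = 0*(1/18) = 0)
h(C) = 36 (h(C) = -9 + (45 + 0) = -9 + 45 = 36)
v + h(209) = 99584 + 36 = 99620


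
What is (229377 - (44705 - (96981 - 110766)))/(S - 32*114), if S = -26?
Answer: -170887/3674 ≈ -46.513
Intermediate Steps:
(229377 - (44705 - (96981 - 110766)))/(S - 32*114) = (229377 - (44705 - (96981 - 110766)))/(-26 - 32*114) = (229377 - (44705 - 1*(-13785)))/(-26 - 3648) = (229377 - (44705 + 13785))/(-3674) = (229377 - 1*58490)*(-1/3674) = (229377 - 58490)*(-1/3674) = 170887*(-1/3674) = -170887/3674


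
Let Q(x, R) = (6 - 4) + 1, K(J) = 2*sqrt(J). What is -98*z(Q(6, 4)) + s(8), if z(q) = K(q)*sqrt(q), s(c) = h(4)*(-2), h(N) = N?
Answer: -596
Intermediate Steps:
s(c) = -8 (s(c) = 4*(-2) = -8)
Q(x, R) = 3 (Q(x, R) = 2 + 1 = 3)
z(q) = 2*q (z(q) = (2*sqrt(q))*sqrt(q) = 2*q)
-98*z(Q(6, 4)) + s(8) = -196*3 - 8 = -98*6 - 8 = -588 - 8 = -596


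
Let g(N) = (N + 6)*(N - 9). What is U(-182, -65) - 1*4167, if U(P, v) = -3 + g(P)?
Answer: 29446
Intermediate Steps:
g(N) = (-9 + N)*(6 + N) (g(N) = (6 + N)*(-9 + N) = (-9 + N)*(6 + N))
U(P, v) = -57 + P² - 3*P (U(P, v) = -3 + (-54 + P² - 3*P) = -57 + P² - 3*P)
U(-182, -65) - 1*4167 = (-57 + (-182)² - 3*(-182)) - 1*4167 = (-57 + 33124 + 546) - 4167 = 33613 - 4167 = 29446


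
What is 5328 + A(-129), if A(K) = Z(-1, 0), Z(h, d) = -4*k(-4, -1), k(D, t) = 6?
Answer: 5304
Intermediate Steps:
Z(h, d) = -24 (Z(h, d) = -4*6 = -24)
A(K) = -24
5328 + A(-129) = 5328 - 24 = 5304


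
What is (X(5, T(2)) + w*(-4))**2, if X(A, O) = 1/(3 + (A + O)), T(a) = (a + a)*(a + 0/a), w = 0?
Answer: 1/256 ≈ 0.0039063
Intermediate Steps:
T(a) = 2*a**2 (T(a) = (2*a)*(a + 0) = (2*a)*a = 2*a**2)
X(A, O) = 1/(3 + A + O)
(X(5, T(2)) + w*(-4))**2 = (1/(3 + 5 + 2*2**2) + 0*(-4))**2 = (1/(3 + 5 + 2*4) + 0)**2 = (1/(3 + 5 + 8) + 0)**2 = (1/16 + 0)**2 = (1/16)**2 = 1/256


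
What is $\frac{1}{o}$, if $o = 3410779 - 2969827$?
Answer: $\frac{1}{440952} \approx 2.2678 \cdot 10^{-6}$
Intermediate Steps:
$o = 440952$ ($o = 3410779 - 2969827 = 440952$)
$\frac{1}{o} = \frac{1}{440952}$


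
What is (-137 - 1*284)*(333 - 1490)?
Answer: 487097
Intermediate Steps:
(-137 - 1*284)*(333 - 1490) = (-137 - 284)*(-1157) = -421*(-1157) = 487097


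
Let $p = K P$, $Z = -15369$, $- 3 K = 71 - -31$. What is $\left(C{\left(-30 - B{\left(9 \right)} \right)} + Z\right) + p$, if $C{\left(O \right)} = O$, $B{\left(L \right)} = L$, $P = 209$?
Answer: $-22514$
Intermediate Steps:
$K = -34$ ($K = - \frac{71 - -31}{3} = - \frac{71 + 31}{3} = \left(- \frac{1}{3}\right) 102 = -34$)
$p = -7106$ ($p = \left(-34\right) 209 = -7106$)
$\left(C{\left(-30 - B{\left(9 \right)} \right)} + Z\right) + p = \left(\left(-30 - 9\right) - 15369\right) - 7106 = \left(-39 - 15369\right) - 7106 = -15408 - 7106 = -22514$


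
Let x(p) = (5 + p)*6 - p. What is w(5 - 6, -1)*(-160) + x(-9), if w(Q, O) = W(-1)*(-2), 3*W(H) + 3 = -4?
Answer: -2285/3 ≈ -761.67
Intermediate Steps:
W(H) = -7/3 (W(H) = -1 + (⅓)*(-4) = -1 - 4/3 = -7/3)
w(Q, O) = 14/3 (w(Q, O) = -7/3*(-2) = 14/3)
x(p) = 30 + 5*p (x(p) = (30 + 6*p) - p = 30 + 5*p)
w(5 - 6, -1)*(-160) + x(-9) = (14/3)*(-160) + (30 + 5*(-9)) = -2240/3 + (30 - 45) = -2240/3 - 15 = -2285/3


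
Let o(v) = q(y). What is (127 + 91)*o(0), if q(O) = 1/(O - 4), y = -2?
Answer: -109/3 ≈ -36.333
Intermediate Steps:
q(O) = 1/(-4 + O)
o(v) = -1/6 (o(v) = 1/(-4 - 2) = 1/(-6) = -1/6)
(127 + 91)*o(0) = (127 + 91)*(-1/6) = 218*(-1/6) = -109/3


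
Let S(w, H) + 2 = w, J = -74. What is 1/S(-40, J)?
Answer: -1/42 ≈ -0.023810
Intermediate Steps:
S(w, H) = -2 + w
1/S(-40, J) = 1/(-2 - 40) = 1/(-42) = -1/42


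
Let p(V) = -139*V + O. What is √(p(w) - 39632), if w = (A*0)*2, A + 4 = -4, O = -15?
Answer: I*√39647 ≈ 199.12*I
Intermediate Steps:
A = -8 (A = -4 - 4 = -8)
w = 0 (w = -8*0*2 = 0*2 = 0)
p(V) = -15 - 139*V (p(V) = -139*V - 15 = -15 - 139*V)
√(p(w) - 39632) = √((-15 - 139*0) - 39632) = √((-15 + 0) - 39632) = √(-15 - 39632) = √(-39647) = I*√39647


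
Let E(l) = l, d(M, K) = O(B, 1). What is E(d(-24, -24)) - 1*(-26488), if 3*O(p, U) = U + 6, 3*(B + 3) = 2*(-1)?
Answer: 79471/3 ≈ 26490.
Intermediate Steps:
B = -11/3 (B = -3 + (2*(-1))/3 = -3 + (⅓)*(-2) = -3 - ⅔ = -11/3 ≈ -3.6667)
O(p, U) = 2 + U/3 (O(p, U) = (U + 6)/3 = (6 + U)/3 = 2 + U/3)
d(M, K) = 7/3 (d(M, K) = 2 + (⅓)*1 = 2 + ⅓ = 7/3)
E(d(-24, -24)) - 1*(-26488) = 7/3 - 1*(-26488) = 7/3 + 26488 = 79471/3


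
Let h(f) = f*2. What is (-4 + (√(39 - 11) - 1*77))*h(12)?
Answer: -1944 + 48*√7 ≈ -1817.0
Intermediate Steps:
h(f) = 2*f
(-4 + (√(39 - 11) - 1*77))*h(12) = (-4 + (√(39 - 11) - 1*77))*(2*12) = (-4 + (√28 - 77))*24 = (-4 + (2*√7 - 77))*24 = (-4 + (-77 + 2*√7))*24 = (-81 + 2*√7)*24 = -1944 + 48*√7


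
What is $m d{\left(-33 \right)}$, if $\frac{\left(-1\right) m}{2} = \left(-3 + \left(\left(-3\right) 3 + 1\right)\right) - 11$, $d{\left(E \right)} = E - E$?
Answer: $0$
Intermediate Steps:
$d{\left(E \right)} = 0$
$m = 44$ ($m = - 2 \left(\left(-3 + \left(\left(-3\right) 3 + 1\right)\right) - 11\right) = - 2 \left(\left(-3 + \left(-9 + 1\right)\right) - 11\right) = - 2 \left(\left(-3 - 8\right) - 11\right) = - 2 \left(-11 - 11\right) = \left(-2\right) \left(-22\right) = 44$)
$m d{\left(-33 \right)} = 44 \cdot 0 = 0$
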